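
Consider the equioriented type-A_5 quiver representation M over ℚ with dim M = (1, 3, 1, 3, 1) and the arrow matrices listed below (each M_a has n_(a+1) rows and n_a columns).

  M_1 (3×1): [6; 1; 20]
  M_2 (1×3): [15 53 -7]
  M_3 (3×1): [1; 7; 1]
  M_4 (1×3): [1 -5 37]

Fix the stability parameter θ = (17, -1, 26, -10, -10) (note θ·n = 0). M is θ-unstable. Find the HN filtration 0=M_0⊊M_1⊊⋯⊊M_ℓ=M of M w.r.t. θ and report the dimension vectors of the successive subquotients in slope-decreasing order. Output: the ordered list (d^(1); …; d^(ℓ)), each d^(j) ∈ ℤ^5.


Interval decomposition of M: I[1,5], I[2,2]^2, I[4,4]^2.
HN type (ℓ=3): μ^(1)=22/5; μ^(2)=-1; μ^(3)=-10

((1, 1, 1, 1, 1); (0, 2, 0, 0, 0); (0, 0, 0, 2, 0))


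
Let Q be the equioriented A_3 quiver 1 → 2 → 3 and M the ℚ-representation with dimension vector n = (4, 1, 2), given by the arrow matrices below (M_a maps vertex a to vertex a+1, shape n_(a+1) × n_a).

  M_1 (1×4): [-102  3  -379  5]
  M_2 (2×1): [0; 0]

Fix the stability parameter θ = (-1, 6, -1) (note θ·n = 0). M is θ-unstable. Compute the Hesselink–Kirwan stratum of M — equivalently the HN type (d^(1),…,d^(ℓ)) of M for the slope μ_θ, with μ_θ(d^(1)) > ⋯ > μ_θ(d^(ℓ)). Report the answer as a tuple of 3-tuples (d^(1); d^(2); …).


Barcode: M ≅ I[1,1]^3, I[1,2], I[3,3]^2. HN layers by μ_θ (2 steps, strictly decreasing):
  μ^(1)=6; μ^(2)=-1

((0, 1, 0); (4, 0, 2))


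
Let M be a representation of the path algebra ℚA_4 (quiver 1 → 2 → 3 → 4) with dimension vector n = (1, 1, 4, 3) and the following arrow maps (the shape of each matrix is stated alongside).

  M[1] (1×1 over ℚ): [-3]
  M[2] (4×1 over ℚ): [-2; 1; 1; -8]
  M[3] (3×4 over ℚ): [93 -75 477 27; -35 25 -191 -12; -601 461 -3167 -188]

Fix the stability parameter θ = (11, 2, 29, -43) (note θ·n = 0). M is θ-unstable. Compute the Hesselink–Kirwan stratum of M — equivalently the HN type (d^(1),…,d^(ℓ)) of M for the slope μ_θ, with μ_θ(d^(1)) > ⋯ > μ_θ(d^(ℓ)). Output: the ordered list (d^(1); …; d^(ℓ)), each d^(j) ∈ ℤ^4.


Via rank(M_{q-1}∘⋯∘M_p): M ≅ I[1,3], I[3,4]^3.
μ_θ-semistable layers: μ^(1)=29; μ^(2)=13/2; μ^(3)=-7

((0, 0, 1, 0); (1, 1, 0, 0); (0, 0, 3, 3))


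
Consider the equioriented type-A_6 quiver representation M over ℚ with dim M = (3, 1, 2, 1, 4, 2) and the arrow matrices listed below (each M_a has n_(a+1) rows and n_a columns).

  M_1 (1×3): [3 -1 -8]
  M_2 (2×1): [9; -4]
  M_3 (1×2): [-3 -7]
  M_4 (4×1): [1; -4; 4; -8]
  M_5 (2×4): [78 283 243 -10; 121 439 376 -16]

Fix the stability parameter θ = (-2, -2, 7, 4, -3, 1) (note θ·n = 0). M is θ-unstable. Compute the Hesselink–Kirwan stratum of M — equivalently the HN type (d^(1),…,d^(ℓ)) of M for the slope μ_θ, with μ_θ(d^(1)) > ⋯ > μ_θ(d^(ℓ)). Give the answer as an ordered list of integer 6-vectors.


Barcode: M ≅ I[1,1]^2, I[1,6], I[3,3], I[5,5]^2, I[5,6]. HN layers by μ_θ (5 steps, strictly decreasing):
  μ^(1)=7; μ^(2)=9/4; μ^(3)=1; μ^(4)=-2; μ^(5)=-3

((0, 0, 1, 0, 0, 0); (0, 0, 1, 1, 1, 1); (0, 0, 0, 0, 0, 1); (3, 1, 0, 0, 0, 0); (0, 0, 0, 0, 3, 0))


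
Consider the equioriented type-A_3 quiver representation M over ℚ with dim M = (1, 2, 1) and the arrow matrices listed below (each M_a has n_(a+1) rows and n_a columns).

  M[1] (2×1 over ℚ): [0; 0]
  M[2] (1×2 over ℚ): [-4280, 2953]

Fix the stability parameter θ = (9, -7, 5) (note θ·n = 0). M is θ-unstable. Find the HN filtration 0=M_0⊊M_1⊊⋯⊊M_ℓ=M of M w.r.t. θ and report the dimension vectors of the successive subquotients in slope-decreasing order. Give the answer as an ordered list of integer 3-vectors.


Via rank(M_{q-1}∘⋯∘M_p): M ≅ I[1,1], I[2,2], I[2,3].
μ_θ-semistable layers: μ^(1)=9; μ^(2)=5; μ^(3)=-7

((1, 0, 0); (0, 0, 1); (0, 2, 0))


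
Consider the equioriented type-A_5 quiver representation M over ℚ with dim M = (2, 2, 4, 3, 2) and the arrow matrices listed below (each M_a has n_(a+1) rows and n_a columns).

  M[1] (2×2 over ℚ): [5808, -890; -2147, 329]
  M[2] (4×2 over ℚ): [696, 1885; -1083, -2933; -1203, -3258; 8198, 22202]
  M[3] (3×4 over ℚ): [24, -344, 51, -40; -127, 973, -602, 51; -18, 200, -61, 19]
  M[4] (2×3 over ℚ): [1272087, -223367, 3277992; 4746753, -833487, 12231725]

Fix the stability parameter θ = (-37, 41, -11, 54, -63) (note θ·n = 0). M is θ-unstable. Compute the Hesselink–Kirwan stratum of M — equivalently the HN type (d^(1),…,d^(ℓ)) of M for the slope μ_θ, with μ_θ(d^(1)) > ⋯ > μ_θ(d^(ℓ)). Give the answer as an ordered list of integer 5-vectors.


Via rank(M_{q-1}∘⋯∘M_p): M ≅ I[1,3], I[1,5], I[3,4], I[3,5].
μ_θ-semistable layers: μ^(1)=54; μ^(2)=15; μ^(3)=21/4; μ^(4)=-9/2; μ^(5)=-11; μ^(6)=-37

((0, 0, 0, 1, 0); (0, 1, 1, 0, 0); (0, 1, 1, 1, 1); (0, 0, 0, 1, 1); (0, 0, 2, 0, 0); (2, 0, 0, 0, 0))


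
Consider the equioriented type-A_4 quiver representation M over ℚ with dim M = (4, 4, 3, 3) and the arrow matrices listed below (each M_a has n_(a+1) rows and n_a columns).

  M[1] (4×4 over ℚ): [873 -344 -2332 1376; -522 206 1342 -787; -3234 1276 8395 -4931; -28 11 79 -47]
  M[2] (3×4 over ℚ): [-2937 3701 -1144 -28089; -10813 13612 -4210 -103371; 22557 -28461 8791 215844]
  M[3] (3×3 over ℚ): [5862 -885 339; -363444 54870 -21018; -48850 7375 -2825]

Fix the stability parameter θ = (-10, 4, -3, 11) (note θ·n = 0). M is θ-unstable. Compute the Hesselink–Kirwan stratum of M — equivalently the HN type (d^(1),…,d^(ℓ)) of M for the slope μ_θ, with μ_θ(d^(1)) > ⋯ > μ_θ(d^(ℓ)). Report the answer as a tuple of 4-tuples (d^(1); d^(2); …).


Interval decomposition of M: I[1,2], I[1,3]^2, I[1,4], I[4,4]^2.
HN type (ℓ=4): μ^(1)=11; μ^(2)=4; μ^(3)=1/2; μ^(4)=-10

((0, 0, 0, 3); (0, 1, 0, 0); (0, 3, 3, 0); (4, 0, 0, 0))


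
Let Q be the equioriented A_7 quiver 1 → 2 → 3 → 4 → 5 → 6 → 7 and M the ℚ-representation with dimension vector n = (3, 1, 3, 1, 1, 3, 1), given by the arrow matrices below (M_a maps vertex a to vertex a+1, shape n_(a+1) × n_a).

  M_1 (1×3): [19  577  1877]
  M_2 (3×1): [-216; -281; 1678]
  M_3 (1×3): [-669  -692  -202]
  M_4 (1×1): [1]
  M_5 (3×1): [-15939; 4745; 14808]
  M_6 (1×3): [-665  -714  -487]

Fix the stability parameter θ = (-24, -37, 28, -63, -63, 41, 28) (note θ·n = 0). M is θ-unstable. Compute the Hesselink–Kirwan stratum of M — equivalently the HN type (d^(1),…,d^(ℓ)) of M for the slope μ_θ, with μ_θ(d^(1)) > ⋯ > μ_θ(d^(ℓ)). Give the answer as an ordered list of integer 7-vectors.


Interval decomposition of M: I[1,1]^2, I[1,3], I[3,3], I[3,7], I[6,6]^2.
HN type (ℓ=6): μ^(1)=41; μ^(2)=69/2; μ^(3)=28; μ^(4)=-24; μ^(5)=-61/2; μ^(6)=-98/3

((0, 0, 0, 0, 0, 2, 0); (0, 0, 0, 0, 0, 1, 1); (0, 0, 2, 0, 0, 0, 0); (2, 0, 0, 0, 0, 0, 0); (1, 1, 0, 0, 0, 0, 0); (0, 0, 1, 1, 1, 0, 0))


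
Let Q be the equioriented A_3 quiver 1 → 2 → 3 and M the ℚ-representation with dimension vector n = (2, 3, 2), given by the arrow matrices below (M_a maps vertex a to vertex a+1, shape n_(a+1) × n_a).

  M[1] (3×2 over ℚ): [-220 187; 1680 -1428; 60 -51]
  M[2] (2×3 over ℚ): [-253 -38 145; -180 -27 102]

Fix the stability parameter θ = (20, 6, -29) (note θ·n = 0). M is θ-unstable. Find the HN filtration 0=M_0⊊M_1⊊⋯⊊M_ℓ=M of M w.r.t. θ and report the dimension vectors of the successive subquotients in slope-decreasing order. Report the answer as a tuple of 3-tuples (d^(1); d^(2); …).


Interval decomposition of M: I[1,1], I[1,3], I[2,2], I[2,3].
HN type (ℓ=4): μ^(1)=20; μ^(2)=6; μ^(3)=-1; μ^(4)=-23/2

((1, 0, 0); (0, 1, 0); (1, 1, 1); (0, 1, 1))


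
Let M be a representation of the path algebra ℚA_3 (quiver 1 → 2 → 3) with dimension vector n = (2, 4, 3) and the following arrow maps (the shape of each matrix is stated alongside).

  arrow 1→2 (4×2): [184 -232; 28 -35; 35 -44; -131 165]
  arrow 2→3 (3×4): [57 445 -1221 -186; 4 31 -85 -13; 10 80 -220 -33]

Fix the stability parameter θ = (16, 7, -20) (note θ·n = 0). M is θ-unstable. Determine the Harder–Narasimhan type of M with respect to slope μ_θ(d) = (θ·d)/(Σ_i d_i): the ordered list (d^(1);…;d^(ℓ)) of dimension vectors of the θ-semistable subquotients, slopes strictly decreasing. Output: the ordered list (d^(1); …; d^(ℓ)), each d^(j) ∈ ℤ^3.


Interval decomposition of M: I[1,3]^2, I[2,2], I[2,3].
HN type (ℓ=3): μ^(1)=7; μ^(2)=1; μ^(3)=-13/2

((0, 1, 0); (2, 2, 2); (0, 1, 1))


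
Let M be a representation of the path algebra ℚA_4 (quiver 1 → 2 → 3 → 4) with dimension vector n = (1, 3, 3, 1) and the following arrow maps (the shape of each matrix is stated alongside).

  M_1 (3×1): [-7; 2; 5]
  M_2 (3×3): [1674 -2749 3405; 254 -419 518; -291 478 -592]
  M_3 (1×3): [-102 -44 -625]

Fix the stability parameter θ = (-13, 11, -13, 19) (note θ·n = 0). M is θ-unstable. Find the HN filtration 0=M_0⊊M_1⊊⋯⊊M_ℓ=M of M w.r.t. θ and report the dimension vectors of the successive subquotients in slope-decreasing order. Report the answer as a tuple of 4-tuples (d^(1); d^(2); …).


Via rank(M_{q-1}∘⋯∘M_p): M ≅ I[1,4], I[2,3]^2.
μ_θ-semistable layers: μ^(1)=19; μ^(2)=-1; μ^(3)=-13

((0, 0, 0, 1); (0, 3, 3, 0); (1, 0, 0, 0))


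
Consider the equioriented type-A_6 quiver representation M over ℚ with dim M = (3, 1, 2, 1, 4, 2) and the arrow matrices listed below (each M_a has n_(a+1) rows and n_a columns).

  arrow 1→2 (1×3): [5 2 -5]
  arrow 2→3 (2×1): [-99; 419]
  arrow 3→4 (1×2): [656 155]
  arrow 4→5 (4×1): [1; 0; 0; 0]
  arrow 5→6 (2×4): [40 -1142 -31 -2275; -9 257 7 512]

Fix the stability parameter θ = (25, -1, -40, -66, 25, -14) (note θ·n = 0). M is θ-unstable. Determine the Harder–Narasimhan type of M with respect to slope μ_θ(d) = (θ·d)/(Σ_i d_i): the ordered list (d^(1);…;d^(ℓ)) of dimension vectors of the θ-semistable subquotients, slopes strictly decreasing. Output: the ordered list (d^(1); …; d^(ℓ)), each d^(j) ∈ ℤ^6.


Interval decomposition of M: I[1,1]^2, I[1,6], I[3,3], I[5,5]^2, I[5,6].
HN type (ℓ=4): μ^(1)=25; μ^(2)=11/2; μ^(3)=-41/2; μ^(4)=-40

((2, 0, 0, 0, 2, 0); (0, 0, 0, 0, 2, 2); (1, 1, 1, 1, 0, 0); (0, 0, 1, 0, 0, 0))


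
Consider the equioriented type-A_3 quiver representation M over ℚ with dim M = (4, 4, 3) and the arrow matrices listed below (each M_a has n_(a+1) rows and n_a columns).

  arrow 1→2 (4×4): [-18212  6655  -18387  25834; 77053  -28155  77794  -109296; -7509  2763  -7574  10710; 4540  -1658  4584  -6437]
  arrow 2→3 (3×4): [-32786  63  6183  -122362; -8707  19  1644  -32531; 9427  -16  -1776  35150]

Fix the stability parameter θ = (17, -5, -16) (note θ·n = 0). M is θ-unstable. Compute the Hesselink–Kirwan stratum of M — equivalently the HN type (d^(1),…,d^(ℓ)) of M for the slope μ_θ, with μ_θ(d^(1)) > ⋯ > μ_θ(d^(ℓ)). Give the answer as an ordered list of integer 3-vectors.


Barcode: M ≅ I[1,1], I[1,2], I[1,3]^2, I[2,3]. HN layers by μ_θ (4 steps, strictly decreasing):
  μ^(1)=17; μ^(2)=6; μ^(3)=-4/3; μ^(4)=-21/2

((1, 0, 0); (1, 1, 0); (2, 2, 2); (0, 1, 1))


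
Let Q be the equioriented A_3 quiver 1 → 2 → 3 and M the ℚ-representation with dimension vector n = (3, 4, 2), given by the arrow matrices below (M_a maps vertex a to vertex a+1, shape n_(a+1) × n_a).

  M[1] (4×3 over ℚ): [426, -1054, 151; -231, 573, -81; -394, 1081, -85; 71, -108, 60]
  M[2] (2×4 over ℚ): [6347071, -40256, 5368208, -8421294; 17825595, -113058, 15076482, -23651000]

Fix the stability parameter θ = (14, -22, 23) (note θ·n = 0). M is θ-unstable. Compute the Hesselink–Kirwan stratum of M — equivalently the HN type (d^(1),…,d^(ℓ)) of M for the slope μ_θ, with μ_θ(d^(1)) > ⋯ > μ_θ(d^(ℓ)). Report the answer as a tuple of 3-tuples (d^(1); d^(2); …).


Via rank(M_{q-1}∘⋯∘M_p): M ≅ I[1,2], I[1,3]^2, I[2,2].
μ_θ-semistable layers: μ^(1)=23; μ^(2)=-4; μ^(3)=-22

((0, 0, 2); (3, 3, 0); (0, 1, 0))


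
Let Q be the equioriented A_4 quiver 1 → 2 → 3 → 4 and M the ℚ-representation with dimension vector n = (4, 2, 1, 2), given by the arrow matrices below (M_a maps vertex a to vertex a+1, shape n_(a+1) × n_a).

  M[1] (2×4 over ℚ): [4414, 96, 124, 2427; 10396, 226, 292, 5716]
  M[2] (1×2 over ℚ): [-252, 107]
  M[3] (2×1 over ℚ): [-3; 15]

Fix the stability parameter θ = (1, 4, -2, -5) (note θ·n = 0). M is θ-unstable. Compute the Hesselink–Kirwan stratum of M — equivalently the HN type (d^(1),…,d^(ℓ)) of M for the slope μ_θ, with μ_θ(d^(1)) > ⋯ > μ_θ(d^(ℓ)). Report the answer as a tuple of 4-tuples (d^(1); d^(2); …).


Via rank(M_{q-1}∘⋯∘M_p): M ≅ I[1,1]^2, I[1,2], I[1,4], I[4,4].
μ_θ-semistable layers: μ^(1)=4; μ^(2)=1; μ^(3)=-1/2; μ^(4)=-5

((0, 1, 0, 0); (3, 0, 0, 0); (1, 1, 1, 1); (0, 0, 0, 1))


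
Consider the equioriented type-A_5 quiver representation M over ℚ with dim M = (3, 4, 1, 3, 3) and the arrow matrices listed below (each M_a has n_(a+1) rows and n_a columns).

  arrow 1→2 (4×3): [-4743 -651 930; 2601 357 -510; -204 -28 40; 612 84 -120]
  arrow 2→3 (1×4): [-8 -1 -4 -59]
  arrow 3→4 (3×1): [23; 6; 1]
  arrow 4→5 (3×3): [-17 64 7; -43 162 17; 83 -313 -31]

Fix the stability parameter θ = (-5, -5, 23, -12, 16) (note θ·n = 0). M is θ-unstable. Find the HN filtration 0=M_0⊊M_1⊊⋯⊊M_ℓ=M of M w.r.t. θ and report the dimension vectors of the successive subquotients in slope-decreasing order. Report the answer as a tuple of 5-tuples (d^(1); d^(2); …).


Via rank(M_{q-1}∘⋯∘M_p): M ≅ I[1,1]^2, I[1,4], I[2,2]^3, I[4,5]^2, I[5,5].
μ_θ-semistable layers: μ^(1)=16; μ^(2)=11/2; μ^(3)=-5; μ^(4)=-12

((0, 0, 0, 0, 3); (0, 0, 1, 1, 0); (3, 4, 0, 0, 0); (0, 0, 0, 2, 0))


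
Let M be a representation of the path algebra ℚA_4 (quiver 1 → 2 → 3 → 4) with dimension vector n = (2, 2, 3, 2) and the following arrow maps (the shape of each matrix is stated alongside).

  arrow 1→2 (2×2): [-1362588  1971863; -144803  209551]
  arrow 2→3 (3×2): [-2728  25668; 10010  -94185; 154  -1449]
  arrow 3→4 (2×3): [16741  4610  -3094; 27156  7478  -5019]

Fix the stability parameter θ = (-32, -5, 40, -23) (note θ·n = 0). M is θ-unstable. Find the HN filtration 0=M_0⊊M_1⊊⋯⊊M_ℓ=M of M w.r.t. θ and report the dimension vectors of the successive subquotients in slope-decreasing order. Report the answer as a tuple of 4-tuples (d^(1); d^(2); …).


Interval decomposition of M: I[1,2], I[1,4], I[3,3], I[3,4].
HN type (ℓ=4): μ^(1)=40; μ^(2)=17/2; μ^(3)=-5; μ^(4)=-32

((0, 0, 1, 0); (0, 0, 2, 2); (0, 2, 0, 0); (2, 0, 0, 0))


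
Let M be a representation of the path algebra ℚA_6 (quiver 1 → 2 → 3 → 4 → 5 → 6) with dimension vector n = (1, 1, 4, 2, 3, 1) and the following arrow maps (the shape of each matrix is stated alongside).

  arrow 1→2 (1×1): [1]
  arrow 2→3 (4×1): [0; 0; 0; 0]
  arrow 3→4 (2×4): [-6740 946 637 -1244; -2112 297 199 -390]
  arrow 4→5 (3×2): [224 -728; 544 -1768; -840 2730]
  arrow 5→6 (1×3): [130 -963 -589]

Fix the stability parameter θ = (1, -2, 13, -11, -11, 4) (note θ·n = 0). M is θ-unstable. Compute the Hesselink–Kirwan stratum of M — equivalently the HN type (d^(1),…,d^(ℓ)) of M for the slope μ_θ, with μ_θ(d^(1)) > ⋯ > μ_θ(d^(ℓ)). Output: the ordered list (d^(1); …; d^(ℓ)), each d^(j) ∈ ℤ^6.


Barcode: M ≅ I[1,2], I[3,3]^2, I[3,4], I[3,6], I[5,5]^2. HN layers by μ_θ (6 steps, strictly decreasing):
  μ^(1)=13; μ^(2)=4; μ^(3)=1; μ^(4)=-1/2; μ^(5)=-3; μ^(6)=-11

((0, 0, 2, 0, 0, 0); (0, 0, 0, 0, 0, 1); (0, 0, 1, 1, 0, 0); (1, 1, 0, 0, 0, 0); (0, 0, 1, 1, 1, 0); (0, 0, 0, 0, 2, 0))


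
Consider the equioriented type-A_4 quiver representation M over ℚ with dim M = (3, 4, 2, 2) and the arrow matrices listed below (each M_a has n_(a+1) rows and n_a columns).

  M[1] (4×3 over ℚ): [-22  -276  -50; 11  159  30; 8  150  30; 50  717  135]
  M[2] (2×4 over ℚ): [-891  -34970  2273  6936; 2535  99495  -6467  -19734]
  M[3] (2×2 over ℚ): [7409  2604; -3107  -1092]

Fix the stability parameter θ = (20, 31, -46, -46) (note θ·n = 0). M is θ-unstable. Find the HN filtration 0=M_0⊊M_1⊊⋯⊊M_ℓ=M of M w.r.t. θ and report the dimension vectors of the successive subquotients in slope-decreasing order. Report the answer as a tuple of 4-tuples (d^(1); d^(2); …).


Interval decomposition of M: I[1,1], I[1,2], I[1,3], I[2,2], I[2,4], I[4,4].
HN type (ℓ=5): μ^(1)=31; μ^(2)=20; μ^(3)=5/3; μ^(4)=-61/3; μ^(5)=-46

((0, 2, 0, 0); (2, 0, 0, 0); (1, 1, 1, 0); (0, 1, 1, 1); (0, 0, 0, 1))


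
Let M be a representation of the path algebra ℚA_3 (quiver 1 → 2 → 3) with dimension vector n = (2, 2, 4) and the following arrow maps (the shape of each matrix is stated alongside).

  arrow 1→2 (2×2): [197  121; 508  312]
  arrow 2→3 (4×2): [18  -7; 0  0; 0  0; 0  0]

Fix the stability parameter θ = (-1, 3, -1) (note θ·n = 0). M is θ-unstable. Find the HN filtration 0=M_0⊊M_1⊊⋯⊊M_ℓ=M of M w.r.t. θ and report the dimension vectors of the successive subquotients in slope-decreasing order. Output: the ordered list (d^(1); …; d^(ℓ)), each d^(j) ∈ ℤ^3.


Via rank(M_{q-1}∘⋯∘M_p): M ≅ I[1,2], I[1,3], I[3,3]^3.
μ_θ-semistable layers: μ^(1)=3; μ^(2)=1; μ^(3)=-1

((0, 1, 0); (0, 1, 1); (2, 0, 3))


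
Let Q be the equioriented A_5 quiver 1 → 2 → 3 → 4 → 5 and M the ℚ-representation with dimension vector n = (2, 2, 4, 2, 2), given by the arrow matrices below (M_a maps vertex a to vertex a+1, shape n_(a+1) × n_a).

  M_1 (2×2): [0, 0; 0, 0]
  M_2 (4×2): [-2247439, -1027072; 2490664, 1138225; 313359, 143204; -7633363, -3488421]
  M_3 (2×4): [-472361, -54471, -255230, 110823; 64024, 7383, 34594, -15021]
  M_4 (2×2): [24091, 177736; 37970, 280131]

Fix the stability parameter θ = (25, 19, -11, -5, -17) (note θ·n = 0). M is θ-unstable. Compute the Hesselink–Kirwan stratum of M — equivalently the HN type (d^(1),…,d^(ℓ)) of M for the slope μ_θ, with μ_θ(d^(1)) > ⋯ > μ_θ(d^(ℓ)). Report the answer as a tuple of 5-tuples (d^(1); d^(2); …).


Barcode: M ≅ I[1,1]^2, I[2,5]^2, I[3,3]^2. HN layers by μ_θ (3 steps, strictly decreasing):
  μ^(1)=25; μ^(2)=-7/2; μ^(3)=-11

((2, 0, 0, 0, 0); (0, 2, 2, 2, 2); (0, 0, 2, 0, 0))


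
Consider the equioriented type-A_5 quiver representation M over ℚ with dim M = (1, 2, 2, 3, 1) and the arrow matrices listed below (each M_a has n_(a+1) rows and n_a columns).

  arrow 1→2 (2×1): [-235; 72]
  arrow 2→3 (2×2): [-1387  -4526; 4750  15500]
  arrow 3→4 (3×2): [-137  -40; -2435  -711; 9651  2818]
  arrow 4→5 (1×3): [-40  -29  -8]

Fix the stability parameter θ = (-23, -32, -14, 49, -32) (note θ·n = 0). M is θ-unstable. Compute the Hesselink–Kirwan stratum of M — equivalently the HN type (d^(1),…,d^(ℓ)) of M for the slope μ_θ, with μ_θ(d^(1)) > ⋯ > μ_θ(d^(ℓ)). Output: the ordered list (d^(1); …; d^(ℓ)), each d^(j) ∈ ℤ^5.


Via rank(M_{q-1}∘⋯∘M_p): M ≅ I[1,5], I[2,2], I[3,4], I[4,4].
μ_θ-semistable layers: μ^(1)=49; μ^(2)=17/2; μ^(3)=-14; μ^(4)=-55/2; μ^(5)=-32

((0, 0, 0, 2, 0); (0, 0, 0, 1, 1); (0, 0, 2, 0, 0); (1, 1, 0, 0, 0); (0, 1, 0, 0, 0))


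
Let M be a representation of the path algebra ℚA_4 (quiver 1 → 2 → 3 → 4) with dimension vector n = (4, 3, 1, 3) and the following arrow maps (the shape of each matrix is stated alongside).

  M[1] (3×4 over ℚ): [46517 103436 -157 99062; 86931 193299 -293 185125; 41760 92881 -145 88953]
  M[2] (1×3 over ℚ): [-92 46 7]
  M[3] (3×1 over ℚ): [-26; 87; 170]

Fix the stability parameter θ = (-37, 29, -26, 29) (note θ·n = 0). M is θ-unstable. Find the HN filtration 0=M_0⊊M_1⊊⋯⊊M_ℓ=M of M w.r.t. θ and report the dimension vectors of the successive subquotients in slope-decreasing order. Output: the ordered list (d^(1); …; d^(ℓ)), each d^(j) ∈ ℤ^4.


Interval decomposition of M: I[1,1], I[1,2]^2, I[1,4], I[4,4]^2.
HN type (ℓ=3): μ^(1)=29; μ^(2)=3/2; μ^(3)=-37

((0, 2, 0, 3); (0, 1, 1, 0); (4, 0, 0, 0))


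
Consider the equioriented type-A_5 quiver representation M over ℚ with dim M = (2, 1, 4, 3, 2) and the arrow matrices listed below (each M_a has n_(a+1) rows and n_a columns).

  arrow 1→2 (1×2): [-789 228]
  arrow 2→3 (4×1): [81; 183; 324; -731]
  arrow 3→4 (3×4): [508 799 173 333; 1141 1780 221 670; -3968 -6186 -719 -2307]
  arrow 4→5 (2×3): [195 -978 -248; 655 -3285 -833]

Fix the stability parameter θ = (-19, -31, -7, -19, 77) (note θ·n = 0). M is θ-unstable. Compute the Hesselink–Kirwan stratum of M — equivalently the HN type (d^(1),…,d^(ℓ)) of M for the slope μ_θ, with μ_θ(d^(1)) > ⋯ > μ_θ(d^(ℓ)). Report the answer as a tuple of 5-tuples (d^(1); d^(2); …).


Barcode: M ≅ I[1,1], I[1,4], I[3,3], I[3,5]^2. HN layers by μ_θ (5 steps, strictly decreasing):
  μ^(1)=77; μ^(2)=-7; μ^(3)=-13; μ^(4)=-19; μ^(5)=-25

((0, 0, 0, 0, 2); (0, 0, 1, 0, 0); (0, 0, 3, 3, 0); (1, 0, 0, 0, 0); (1, 1, 0, 0, 0))


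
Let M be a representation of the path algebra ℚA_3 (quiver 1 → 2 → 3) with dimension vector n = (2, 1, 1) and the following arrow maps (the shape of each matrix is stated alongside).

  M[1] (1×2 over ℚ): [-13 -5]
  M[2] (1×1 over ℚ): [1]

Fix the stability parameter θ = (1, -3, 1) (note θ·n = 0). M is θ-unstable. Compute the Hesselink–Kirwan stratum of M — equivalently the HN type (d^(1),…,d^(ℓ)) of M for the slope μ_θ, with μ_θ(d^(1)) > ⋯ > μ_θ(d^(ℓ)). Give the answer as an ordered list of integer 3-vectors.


Interval decomposition of M: I[1,1], I[1,3].
HN type (ℓ=2): μ^(1)=1; μ^(2)=-1

((1, 0, 1); (1, 1, 0))


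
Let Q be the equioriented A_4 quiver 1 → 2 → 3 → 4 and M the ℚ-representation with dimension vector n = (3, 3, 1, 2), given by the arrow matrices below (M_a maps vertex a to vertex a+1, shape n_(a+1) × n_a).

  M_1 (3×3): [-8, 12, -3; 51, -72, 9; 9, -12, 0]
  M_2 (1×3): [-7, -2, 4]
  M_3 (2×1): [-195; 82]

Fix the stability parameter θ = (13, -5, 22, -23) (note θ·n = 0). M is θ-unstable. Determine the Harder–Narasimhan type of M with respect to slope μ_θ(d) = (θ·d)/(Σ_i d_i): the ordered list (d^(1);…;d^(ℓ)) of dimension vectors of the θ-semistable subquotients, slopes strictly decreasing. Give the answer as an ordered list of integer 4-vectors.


Via rank(M_{q-1}∘⋯∘M_p): M ≅ I[1,1], I[1,2], I[1,4], I[2,2], I[4,4].
μ_θ-semistable layers: μ^(1)=13; μ^(2)=4; μ^(3)=7/4; μ^(4)=-5; μ^(5)=-23

((1, 0, 0, 0); (1, 1, 0, 0); (1, 1, 1, 1); (0, 1, 0, 0); (0, 0, 0, 1))


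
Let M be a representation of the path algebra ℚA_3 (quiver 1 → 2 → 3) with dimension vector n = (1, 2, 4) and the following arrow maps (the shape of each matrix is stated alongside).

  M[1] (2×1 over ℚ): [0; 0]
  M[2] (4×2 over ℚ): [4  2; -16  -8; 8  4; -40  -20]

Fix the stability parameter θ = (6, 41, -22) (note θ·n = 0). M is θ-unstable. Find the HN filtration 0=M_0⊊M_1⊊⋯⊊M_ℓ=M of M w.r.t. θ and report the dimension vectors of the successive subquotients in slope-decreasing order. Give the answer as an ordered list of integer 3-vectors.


Interval decomposition of M: I[1,1], I[2,2], I[2,3], I[3,3]^3.
HN type (ℓ=4): μ^(1)=41; μ^(2)=19/2; μ^(3)=6; μ^(4)=-22

((0, 1, 0); (0, 1, 1); (1, 0, 0); (0, 0, 3))


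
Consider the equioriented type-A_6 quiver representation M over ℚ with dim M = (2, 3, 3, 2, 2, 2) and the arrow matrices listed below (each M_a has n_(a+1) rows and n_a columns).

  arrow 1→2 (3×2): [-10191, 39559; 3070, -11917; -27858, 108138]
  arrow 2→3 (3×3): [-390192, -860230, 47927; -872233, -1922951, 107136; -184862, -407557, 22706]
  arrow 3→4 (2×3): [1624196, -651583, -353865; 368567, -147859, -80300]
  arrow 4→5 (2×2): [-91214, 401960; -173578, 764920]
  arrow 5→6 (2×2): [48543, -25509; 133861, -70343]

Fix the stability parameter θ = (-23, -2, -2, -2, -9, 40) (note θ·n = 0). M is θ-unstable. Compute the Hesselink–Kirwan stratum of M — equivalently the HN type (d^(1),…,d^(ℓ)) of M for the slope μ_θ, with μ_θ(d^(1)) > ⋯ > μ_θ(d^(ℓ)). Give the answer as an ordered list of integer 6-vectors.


Barcode: M ≅ I[1,4], I[1,5], I[2,3], I[5,6], I[6,6]. HN layers by μ_θ (5 steps, strictly decreasing):
  μ^(1)=40; μ^(2)=-2; μ^(3)=-15/4; μ^(4)=-9; μ^(5)=-23

((0, 0, 0, 0, 0, 2); (0, 2, 2, 1, 0, 0); (0, 1, 1, 1, 1, 0); (0, 0, 0, 0, 1, 0); (2, 0, 0, 0, 0, 0))


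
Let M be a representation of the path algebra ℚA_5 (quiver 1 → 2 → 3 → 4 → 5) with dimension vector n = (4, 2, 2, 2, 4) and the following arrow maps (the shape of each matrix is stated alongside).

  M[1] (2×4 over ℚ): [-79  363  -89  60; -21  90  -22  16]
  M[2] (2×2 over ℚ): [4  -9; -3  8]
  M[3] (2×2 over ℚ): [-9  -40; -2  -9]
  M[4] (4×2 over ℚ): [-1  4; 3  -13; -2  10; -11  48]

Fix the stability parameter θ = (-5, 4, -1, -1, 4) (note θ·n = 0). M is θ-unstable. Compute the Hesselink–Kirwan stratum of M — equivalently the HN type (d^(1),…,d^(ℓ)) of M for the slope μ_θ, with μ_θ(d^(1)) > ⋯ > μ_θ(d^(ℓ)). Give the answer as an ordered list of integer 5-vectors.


Via rank(M_{q-1}∘⋯∘M_p): M ≅ I[1,1]^2, I[1,5]^2, I[5,5]^2.
μ_θ-semistable layers: μ^(1)=4; μ^(2)=2/3; μ^(3)=-5

((0, 0, 0, 0, 4); (0, 2, 2, 2, 0); (4, 0, 0, 0, 0))


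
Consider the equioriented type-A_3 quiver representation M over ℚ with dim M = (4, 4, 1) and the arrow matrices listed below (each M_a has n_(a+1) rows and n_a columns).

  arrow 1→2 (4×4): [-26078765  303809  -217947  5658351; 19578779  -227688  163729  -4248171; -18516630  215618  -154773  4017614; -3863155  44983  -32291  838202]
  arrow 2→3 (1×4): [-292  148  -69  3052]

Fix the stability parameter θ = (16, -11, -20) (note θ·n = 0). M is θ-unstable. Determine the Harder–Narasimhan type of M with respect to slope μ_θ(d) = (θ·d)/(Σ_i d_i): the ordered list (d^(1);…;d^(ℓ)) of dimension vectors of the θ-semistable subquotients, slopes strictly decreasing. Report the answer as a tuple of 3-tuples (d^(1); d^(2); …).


Interval decomposition of M: I[1,2]^3, I[1,3].
HN type (ℓ=2): μ^(1)=5/2; μ^(2)=-5

((3, 3, 0); (1, 1, 1))


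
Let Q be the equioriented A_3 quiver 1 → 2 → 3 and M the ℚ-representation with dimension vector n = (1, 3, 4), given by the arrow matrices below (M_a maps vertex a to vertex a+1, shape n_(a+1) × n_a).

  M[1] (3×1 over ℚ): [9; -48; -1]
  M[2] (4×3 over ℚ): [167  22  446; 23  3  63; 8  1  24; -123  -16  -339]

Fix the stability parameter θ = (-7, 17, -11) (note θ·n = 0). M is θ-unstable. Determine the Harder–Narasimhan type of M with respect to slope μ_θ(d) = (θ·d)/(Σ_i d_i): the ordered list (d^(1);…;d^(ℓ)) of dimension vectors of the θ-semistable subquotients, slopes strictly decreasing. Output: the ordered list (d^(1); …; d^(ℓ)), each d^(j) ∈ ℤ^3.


Barcode: M ≅ I[1,3], I[2,3]^2, I[3,3]. HN layers by μ_θ (3 steps, strictly decreasing):
  μ^(1)=3; μ^(2)=-7; μ^(3)=-11

((0, 3, 3); (1, 0, 0); (0, 0, 1))


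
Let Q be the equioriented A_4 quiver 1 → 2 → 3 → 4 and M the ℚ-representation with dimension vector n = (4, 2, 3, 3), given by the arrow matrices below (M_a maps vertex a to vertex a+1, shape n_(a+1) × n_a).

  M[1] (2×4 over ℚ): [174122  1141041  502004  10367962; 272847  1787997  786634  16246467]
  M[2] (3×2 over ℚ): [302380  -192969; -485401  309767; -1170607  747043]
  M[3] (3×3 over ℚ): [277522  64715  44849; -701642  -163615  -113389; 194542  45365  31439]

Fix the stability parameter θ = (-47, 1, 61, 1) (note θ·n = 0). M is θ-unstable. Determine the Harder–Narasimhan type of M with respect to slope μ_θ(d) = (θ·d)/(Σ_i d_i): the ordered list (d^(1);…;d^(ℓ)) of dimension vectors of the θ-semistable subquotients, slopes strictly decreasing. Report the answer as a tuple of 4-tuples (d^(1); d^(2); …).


Barcode: M ≅ I[1,1]^2, I[1,3], I[1,4], I[3,3], I[4,4]^2. HN layers by μ_θ (4 steps, strictly decreasing):
  μ^(1)=61; μ^(2)=31; μ^(3)=1; μ^(4)=-47

((0, 0, 2, 0); (0, 0, 1, 1); (0, 2, 0, 2); (4, 0, 0, 0))


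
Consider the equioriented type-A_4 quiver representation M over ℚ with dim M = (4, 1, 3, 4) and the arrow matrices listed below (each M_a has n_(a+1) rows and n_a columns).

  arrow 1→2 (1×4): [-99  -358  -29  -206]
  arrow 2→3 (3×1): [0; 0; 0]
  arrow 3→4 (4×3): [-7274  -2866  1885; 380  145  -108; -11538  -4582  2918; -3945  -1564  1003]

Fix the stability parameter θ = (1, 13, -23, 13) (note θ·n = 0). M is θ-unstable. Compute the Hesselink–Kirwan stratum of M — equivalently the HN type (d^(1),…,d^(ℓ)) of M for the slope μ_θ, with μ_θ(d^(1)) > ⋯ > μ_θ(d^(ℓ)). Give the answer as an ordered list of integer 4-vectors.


Via rank(M_{q-1}∘⋯∘M_p): M ≅ I[1,1]^3, I[1,2], I[3,4]^3, I[4,4].
μ_θ-semistable layers: μ^(1)=13; μ^(2)=1; μ^(3)=-23

((0, 1, 0, 4); (4, 0, 0, 0); (0, 0, 3, 0))


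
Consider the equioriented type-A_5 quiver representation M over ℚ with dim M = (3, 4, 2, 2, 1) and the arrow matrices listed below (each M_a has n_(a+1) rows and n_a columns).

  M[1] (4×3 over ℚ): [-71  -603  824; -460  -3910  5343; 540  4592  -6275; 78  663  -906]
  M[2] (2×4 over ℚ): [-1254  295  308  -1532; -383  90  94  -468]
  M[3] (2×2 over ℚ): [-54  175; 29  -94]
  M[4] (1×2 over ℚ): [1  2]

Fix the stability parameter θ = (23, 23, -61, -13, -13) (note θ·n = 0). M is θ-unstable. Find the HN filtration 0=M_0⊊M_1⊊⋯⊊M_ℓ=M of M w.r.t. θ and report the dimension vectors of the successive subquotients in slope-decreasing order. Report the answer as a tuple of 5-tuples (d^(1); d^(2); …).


Barcode: M ≅ I[1,2], I[1,4], I[1,5], I[2,2]. HN layers by μ_θ (3 steps, strictly decreasing):
  μ^(1)=23; μ^(2)=-7; μ^(3)=-41/5

((1, 2, 0, 0, 0); (1, 1, 1, 1, 0); (1, 1, 1, 1, 1))


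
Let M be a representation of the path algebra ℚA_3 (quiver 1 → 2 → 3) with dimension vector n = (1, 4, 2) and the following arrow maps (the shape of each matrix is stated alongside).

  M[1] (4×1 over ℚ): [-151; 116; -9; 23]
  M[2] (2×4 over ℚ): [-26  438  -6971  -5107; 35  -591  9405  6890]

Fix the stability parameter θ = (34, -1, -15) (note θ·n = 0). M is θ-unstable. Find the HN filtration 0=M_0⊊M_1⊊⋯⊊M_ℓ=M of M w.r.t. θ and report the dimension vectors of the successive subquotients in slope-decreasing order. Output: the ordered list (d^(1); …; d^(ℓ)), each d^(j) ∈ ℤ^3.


Interval decomposition of M: I[1,3], I[2,2]^2, I[2,3].
HN type (ℓ=3): μ^(1)=6; μ^(2)=-1; μ^(3)=-8

((1, 1, 1); (0, 2, 0); (0, 1, 1))


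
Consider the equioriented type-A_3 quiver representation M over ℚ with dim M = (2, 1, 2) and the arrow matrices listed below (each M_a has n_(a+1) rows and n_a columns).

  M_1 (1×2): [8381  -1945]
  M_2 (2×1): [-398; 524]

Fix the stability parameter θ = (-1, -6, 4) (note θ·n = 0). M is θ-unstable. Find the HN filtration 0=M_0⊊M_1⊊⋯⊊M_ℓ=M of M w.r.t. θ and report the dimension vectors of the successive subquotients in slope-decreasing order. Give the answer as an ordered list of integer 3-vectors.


Via rank(M_{q-1}∘⋯∘M_p): M ≅ I[1,1], I[1,3], I[3,3].
μ_θ-semistable layers: μ^(1)=4; μ^(2)=-1; μ^(3)=-7/2

((0, 0, 2); (1, 0, 0); (1, 1, 0))


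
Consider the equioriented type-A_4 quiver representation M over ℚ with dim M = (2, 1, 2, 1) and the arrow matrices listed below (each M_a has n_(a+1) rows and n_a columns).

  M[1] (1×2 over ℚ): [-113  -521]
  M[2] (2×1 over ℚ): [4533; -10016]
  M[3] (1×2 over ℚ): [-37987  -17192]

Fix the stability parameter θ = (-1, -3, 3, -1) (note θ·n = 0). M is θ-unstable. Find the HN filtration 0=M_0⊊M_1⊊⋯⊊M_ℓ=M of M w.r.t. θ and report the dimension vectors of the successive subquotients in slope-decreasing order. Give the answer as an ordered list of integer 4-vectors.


Interval decomposition of M: I[1,1], I[1,4], I[3,3].
HN type (ℓ=4): μ^(1)=3; μ^(2)=1; μ^(3)=-1; μ^(4)=-2

((0, 0, 1, 0); (0, 0, 1, 1); (1, 0, 0, 0); (1, 1, 0, 0))


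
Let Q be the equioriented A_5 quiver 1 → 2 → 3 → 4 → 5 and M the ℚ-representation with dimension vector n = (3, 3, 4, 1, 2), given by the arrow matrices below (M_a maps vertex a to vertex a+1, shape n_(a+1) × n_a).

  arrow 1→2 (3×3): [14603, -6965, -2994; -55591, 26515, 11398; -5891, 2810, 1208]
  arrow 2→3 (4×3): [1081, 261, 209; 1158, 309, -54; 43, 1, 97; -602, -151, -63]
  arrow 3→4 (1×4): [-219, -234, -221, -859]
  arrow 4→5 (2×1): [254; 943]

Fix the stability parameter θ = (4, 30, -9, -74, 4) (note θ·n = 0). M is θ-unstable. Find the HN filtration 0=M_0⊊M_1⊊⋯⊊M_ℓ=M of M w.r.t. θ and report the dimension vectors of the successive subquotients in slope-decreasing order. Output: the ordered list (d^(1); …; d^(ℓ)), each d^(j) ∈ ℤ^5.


Via rank(M_{q-1}∘⋯∘M_p): M ≅ I[1,1], I[1,3], I[1,5], I[2,3], I[3,3], I[5,5].
μ_θ-semistable layers: μ^(1)=21/2; μ^(2)=4; μ^(3)=-9; μ^(4)=-49/4

((0, 2, 2, 0, 0); (2, 0, 0, 0, 2); (0, 0, 1, 0, 0); (1, 1, 1, 1, 0))


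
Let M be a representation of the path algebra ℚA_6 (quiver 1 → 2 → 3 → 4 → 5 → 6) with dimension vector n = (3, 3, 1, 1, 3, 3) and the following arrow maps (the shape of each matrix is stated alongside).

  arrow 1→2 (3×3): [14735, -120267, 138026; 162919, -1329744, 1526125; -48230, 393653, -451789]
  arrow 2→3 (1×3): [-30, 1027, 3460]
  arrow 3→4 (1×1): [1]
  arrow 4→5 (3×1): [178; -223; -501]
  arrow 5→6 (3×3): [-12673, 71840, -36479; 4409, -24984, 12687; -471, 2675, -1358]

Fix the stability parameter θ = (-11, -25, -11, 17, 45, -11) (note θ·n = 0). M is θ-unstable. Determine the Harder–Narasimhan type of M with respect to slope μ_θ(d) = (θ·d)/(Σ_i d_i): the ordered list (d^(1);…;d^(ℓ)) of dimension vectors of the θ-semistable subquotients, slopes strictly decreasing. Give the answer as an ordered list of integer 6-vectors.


Interval decomposition of M: I[1,1], I[1,2], I[1,6], I[2,2], I[5,5], I[5,6], I[6,6].
HN type (ℓ=5): μ^(1)=45; μ^(2)=17; μ^(3)=-11; μ^(4)=-18; μ^(5)=-25

((0, 0, 0, 0, 1, 0); (0, 0, 0, 1, 2, 2); (1, 0, 1, 0, 0, 1); (2, 2, 0, 0, 0, 0); (0, 1, 0, 0, 0, 0))


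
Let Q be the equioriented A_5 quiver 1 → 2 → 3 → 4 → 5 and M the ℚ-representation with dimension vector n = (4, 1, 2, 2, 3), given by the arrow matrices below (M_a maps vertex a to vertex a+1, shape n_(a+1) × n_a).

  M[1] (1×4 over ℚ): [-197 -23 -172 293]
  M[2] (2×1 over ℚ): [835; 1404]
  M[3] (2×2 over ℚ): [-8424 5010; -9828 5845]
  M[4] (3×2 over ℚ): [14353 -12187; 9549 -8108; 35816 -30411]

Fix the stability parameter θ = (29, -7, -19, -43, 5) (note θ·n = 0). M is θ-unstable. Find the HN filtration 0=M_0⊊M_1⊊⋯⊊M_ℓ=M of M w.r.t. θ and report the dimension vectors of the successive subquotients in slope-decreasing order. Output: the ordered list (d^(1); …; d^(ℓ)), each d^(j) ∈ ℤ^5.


Via rank(M_{q-1}∘⋯∘M_p): M ≅ I[1,1]^3, I[1,3], I[3,5], I[4,5], I[5,5].
μ_θ-semistable layers: μ^(1)=29; μ^(2)=5; μ^(3)=1; μ^(4)=-31; μ^(5)=-43

((3, 0, 0, 0, 0); (0, 0, 0, 0, 3); (1, 1, 1, 0, 0); (0, 0, 1, 1, 0); (0, 0, 0, 1, 0))


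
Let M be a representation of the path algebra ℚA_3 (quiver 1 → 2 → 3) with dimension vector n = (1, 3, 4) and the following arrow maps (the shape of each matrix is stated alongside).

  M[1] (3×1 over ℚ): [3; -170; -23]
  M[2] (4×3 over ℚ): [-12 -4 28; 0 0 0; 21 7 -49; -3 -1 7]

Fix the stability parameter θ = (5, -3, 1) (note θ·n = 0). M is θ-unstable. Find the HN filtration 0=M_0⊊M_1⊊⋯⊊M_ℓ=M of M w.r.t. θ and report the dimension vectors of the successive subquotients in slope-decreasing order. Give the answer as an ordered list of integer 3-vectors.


Via rank(M_{q-1}∘⋯∘M_p): M ≅ I[1,2], I[2,2], I[2,3], I[3,3]^3.
μ_θ-semistable layers: μ^(1)=1; μ^(2)=-3

((1, 1, 4); (0, 2, 0))


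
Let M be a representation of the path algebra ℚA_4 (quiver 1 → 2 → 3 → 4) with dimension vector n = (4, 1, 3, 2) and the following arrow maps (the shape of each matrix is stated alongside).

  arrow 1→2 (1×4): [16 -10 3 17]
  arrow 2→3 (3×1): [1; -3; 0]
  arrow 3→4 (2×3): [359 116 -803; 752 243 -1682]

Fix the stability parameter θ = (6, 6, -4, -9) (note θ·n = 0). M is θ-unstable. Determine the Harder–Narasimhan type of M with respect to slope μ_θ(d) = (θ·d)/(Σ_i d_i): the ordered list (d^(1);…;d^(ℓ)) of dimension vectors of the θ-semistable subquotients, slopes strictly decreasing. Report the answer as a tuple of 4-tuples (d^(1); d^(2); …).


Interval decomposition of M: I[1,1]^3, I[1,4], I[3,3], I[3,4].
HN type (ℓ=4): μ^(1)=6; μ^(2)=-1/4; μ^(3)=-4; μ^(4)=-13/2

((3, 0, 0, 0); (1, 1, 1, 1); (0, 0, 1, 0); (0, 0, 1, 1))


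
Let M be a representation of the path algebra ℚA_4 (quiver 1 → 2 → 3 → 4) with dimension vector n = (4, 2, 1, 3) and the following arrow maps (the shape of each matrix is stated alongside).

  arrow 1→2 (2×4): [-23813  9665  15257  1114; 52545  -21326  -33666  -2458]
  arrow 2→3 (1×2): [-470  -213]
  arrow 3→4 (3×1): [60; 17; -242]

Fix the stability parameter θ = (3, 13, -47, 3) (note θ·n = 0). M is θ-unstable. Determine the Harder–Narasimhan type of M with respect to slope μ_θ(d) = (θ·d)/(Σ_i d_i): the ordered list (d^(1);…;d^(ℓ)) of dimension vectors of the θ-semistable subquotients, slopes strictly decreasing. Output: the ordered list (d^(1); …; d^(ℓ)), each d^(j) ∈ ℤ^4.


Via rank(M_{q-1}∘⋯∘M_p): M ≅ I[1,1]^2, I[1,2], I[1,4], I[4,4]^2.
μ_θ-semistable layers: μ^(1)=13; μ^(2)=3; μ^(3)=-31/3

((0, 1, 0, 0); (3, 0, 0, 3); (1, 1, 1, 0))


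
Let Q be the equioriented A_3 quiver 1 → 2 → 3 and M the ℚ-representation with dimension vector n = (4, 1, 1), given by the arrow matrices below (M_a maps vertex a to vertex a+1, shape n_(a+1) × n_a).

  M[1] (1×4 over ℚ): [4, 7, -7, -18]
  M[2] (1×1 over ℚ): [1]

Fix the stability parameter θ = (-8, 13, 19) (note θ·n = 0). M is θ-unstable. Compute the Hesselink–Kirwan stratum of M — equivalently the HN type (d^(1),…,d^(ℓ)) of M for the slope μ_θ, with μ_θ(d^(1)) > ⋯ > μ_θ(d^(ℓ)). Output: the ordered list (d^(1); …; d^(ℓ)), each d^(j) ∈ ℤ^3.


Barcode: M ≅ I[1,1]^3, I[1,3]. HN layers by μ_θ (3 steps, strictly decreasing):
  μ^(1)=19; μ^(2)=13; μ^(3)=-8

((0, 0, 1); (0, 1, 0); (4, 0, 0))


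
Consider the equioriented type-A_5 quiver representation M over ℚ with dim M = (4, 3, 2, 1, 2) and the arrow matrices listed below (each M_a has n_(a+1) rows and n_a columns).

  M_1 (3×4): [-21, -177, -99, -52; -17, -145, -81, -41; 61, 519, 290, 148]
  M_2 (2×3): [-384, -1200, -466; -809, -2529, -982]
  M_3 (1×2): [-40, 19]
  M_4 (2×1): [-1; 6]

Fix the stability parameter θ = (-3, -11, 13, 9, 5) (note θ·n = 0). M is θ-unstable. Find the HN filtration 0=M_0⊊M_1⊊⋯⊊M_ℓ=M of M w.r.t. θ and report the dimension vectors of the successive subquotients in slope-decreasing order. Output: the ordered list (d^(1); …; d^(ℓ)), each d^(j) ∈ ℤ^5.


Interval decomposition of M: I[1,1], I[1,2], I[1,3], I[1,5], I[5,5].
HN type (ℓ=5): μ^(1)=13; μ^(2)=9; μ^(3)=5; μ^(4)=-3; μ^(5)=-7

((0, 0, 1, 0, 0); (0, 0, 1, 1, 1); (0, 0, 0, 0, 1); (1, 0, 0, 0, 0); (3, 3, 0, 0, 0))


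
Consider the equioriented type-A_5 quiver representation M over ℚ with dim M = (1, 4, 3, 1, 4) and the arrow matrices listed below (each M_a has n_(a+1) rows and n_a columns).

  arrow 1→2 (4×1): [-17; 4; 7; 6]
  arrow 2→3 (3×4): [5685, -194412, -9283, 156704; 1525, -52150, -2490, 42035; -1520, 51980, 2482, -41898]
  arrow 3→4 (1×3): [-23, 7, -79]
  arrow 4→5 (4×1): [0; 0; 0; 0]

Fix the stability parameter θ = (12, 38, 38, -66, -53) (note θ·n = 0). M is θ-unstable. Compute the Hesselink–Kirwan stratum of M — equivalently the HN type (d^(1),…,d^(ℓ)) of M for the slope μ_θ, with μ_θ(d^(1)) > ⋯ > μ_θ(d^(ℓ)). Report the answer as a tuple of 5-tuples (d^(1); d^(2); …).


Via rank(M_{q-1}∘⋯∘M_p): M ≅ I[1,4], I[2,2]^2, I[2,3], I[3,3], I[5,5]^4.
μ_θ-semistable layers: μ^(1)=38; μ^(2)=11/2; μ^(3)=-53

((0, 3, 2, 0, 0); (1, 1, 1, 1, 0); (0, 0, 0, 0, 4))
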